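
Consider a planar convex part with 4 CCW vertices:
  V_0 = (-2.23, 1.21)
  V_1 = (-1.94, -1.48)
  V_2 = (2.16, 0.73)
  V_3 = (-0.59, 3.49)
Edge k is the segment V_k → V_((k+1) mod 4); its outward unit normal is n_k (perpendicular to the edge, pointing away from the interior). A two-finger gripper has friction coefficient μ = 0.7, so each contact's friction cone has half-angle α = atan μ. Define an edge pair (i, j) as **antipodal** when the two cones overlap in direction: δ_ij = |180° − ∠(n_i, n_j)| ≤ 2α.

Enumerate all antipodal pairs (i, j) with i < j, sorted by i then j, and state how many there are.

count = 3; pairs: (0,1), (0,2), (1,3)

α = atan 0.7 = 34.99°;  2α = 69.98°
n_0 = (-0.9942, -0.1072)
n_1 = (+0.4745, -0.8803)
n_2 = (+0.7084, +0.7058)
n_3 = (-0.8118, +0.5839)
  (0,1): δ = 67.83°  ✓
  (0,2): δ = 38.74°  ✓
  (0,3): δ = 138.12°  ·
  (1,2): δ = 73.43°  ·
  (1,3): δ = 25.95°  ✓
  (2,3): δ = 80.62°  ·
antipodal pairs: 3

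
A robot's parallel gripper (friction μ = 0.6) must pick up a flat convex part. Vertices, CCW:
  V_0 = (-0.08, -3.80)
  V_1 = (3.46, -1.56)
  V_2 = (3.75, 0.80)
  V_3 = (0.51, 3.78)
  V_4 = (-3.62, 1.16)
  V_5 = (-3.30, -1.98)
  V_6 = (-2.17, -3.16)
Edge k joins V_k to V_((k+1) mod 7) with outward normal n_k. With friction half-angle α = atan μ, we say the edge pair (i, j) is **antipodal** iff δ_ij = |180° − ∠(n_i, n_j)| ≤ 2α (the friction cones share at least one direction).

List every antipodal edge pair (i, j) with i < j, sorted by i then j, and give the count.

α = atan 0.6 = 30.96°;  2α = 61.93°
n_0 = (+0.5347, -0.8450)
n_1 = (+0.9925, -0.1220)
n_2 = (+0.6770, +0.7360)
n_3 = (-0.5357, +0.8444)
n_4 = (-0.9948, -0.1014)
n_5 = (-0.7222, -0.6916)
n_6 = (-0.2928, -0.9562)
  (0,1): δ = 129.33°  ·
  (0,2): δ = 74.93°  ·
  (0,3): δ = 0.07°  ✓
  (0,4): δ = 63.49°  ·
  (0,5): δ = 101.44°  ·
  (0,6): δ = 130.65°  ·
  (1,2): δ = 125.60°  ·
  (1,3): δ = 50.60°  ✓
  (1,4): δ = 12.82°  ✓
  (1,5): δ = 50.77°  ✓
  (1,6): δ = 79.98°  ·
  (2,3): δ = 105.00°  ·
  (2,4): δ = 41.57°  ✓
  (2,5): δ = 3.63°  ✓
  (2,6): δ = 25.58°  ✓
  (3,4): δ = 116.57°  ·
  (3,5): δ = 78.63°  ·
  (3,6): δ = 49.42°  ✓
  (4,5): δ = 142.06°  ·
  (4,6): δ = 112.84°  ·
  (5,6): δ = 150.79°  ·
antipodal pairs: 8

count = 8; pairs: (0,3), (1,3), (1,4), (1,5), (2,4), (2,5), (2,6), (3,6)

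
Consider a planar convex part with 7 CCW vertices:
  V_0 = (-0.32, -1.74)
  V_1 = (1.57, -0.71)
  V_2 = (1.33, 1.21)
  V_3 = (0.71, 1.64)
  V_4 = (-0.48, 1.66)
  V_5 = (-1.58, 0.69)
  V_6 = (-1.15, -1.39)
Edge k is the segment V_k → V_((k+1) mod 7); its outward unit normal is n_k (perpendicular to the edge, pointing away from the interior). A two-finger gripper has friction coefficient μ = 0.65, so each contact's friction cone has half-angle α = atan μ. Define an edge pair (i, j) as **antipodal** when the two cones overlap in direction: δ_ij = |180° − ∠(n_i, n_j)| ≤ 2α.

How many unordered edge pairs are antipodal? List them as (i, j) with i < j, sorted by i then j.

count = 10; pairs: (0,2), (0,3), (0,4), (1,4), (1,5), (1,6), (2,5), (2,6), (3,6), (4,6)

α = atan 0.65 = 33.02°;  2α = 66.05°
n_0 = (+0.4785, -0.8781)
n_1 = (+0.9923, +0.1240)
n_2 = (+0.5699, +0.8217)
n_3 = (+0.0168, +0.9999)
n_4 = (-0.6614, +0.7500)
n_5 = (-0.9793, -0.2024)
n_6 = (-0.3886, -0.9214)
  (0,1): δ = 111.46°  ·
  (0,2): δ = 63.33°  ✓
  (0,3): δ = 29.55°  ✓
  (0,4): δ = 12.82°  ✓
  (0,5): δ = 73.09°  ·
  (0,6): δ = 128.55°  ·
  (1,2): δ = 131.87°  ·
  (1,3): δ = 98.09°  ·
  (1,4): δ = 55.72°  ✓
  (1,5): δ = 4.56°  ✓
  (1,6): δ = 60.01°  ✓
  (2,3): δ = 146.22°  ·
  (2,4): δ = 103.85°  ·
  (2,5): δ = 43.58°  ✓
  (2,6): δ = 11.88°  ✓
  (3,4): δ = 137.63°  ·
  (3,5): δ = 77.36°  ·
  (3,6): δ = 21.90°  ✓
  (4,5): δ = 119.73°  ·
  (4,6): δ = 64.27°  ✓
  (5,6): δ = 124.54°  ·
antipodal pairs: 10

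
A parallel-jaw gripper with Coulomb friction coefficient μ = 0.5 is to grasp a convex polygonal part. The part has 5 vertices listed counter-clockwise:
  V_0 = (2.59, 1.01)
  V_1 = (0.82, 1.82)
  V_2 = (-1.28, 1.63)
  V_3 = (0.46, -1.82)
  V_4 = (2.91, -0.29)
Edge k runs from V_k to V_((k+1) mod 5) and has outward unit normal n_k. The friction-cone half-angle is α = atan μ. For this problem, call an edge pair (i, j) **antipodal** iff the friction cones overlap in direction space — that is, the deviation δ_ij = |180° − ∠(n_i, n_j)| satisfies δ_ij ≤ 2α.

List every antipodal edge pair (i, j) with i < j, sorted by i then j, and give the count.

α = atan 0.5 = 26.57°;  2α = 53.13°
n_0 = (+0.4161, +0.9093)
n_1 = (-0.0901, +0.9959)
n_2 = (-0.8929, -0.4503)
n_3 = (+0.5297, -0.8482)
n_4 = (+0.9710, +0.2390)
  (0,1): δ = 150.24°  ·
  (0,2): δ = 38.65°  ✓
  (0,3): δ = 56.57°  ·
  (0,4): δ = 128.42°  ·
  (1,2): δ = 68.41°  ·
  (1,3): δ = 26.81°  ✓
  (1,4): δ = 98.66°  ·
  (2,3): δ = 84.78°  ·
  (2,4): δ = 12.94°  ✓
  (3,4): δ = 108.16°  ·
antipodal pairs: 3

count = 3; pairs: (0,2), (1,3), (2,4)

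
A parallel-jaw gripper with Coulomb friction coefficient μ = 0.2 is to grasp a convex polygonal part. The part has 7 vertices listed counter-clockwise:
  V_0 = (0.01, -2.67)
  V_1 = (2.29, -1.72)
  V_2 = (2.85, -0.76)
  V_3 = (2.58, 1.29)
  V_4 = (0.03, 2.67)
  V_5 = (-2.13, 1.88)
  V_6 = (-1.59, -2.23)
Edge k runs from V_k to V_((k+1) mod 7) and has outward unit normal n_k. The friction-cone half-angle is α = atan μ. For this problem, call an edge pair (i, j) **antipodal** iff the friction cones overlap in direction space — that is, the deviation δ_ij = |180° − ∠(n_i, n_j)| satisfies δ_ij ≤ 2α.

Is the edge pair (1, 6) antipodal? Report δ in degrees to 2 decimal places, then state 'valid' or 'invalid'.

α = atan 0.2 = 11.31°;  2α = 22.62°
edge 1: e_1 = (+0.56, +0.96);  n_1 = (+0.8638, -0.5039)
edge 6: e_6 = (+1.60, -0.44);  n_6 = (-0.2652, -0.9642)
∠(n_1, n_6) = 75.12°
δ = |180° − 75.12°| = 104.88°
104.88° > 2α = 22.62°  →  invalid

δ = 104.88°, invalid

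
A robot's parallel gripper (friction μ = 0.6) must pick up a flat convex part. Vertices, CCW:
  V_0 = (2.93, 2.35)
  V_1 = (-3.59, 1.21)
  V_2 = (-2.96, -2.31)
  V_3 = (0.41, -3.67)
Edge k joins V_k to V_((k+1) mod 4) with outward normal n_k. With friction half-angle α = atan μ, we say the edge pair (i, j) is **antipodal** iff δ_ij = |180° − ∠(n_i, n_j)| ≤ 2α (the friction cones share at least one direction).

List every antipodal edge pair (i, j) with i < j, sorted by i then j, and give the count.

α = atan 0.6 = 30.96°;  2α = 61.93°
n_0 = (-0.1722, +0.9851)
n_1 = (-0.9844, -0.1762)
n_2 = (-0.3742, -0.9273)
n_3 = (+0.9224, -0.3861)
  (0,1): δ = 89.77°  ·
  (0,2): δ = 31.89°  ✓
  (0,3): δ = 57.37°  ✓
  (1,2): δ = 122.12°  ·
  (1,3): δ = 32.86°  ✓
  (2,3): δ = 90.74°  ·
antipodal pairs: 3

count = 3; pairs: (0,2), (0,3), (1,3)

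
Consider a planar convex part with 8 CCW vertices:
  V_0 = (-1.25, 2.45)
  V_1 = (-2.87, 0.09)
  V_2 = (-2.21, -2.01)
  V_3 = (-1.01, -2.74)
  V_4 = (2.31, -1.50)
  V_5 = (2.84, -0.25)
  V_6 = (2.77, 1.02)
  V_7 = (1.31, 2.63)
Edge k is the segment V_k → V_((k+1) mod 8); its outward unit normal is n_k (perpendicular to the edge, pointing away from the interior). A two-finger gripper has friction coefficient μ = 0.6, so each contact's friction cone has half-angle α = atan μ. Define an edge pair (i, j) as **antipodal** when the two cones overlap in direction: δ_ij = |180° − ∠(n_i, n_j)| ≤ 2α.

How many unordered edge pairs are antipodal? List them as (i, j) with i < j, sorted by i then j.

count = 10; pairs: (0,3), (0,4), (0,5), (1,4), (1,5), (1,6), (2,5), (2,6), (2,7), (3,7)

α = atan 0.6 = 30.96°;  2α = 61.93°
n_0 = (-0.8244, +0.5659)
n_1 = (-0.9540, -0.2998)
n_2 = (-0.5197, -0.8543)
n_3 = (+0.3499, -0.9368)
n_4 = (+0.9207, -0.3904)
n_5 = (+0.9985, +0.0550)
n_6 = (+0.7408, +0.6718)
n_7 = (-0.0701, +0.9975)
  (0,1): δ = 128.09°  ·
  (0,2): δ = 86.85°  ·
  (0,3): δ = 35.05°  ✓
  (0,4): δ = 11.49°  ✓
  (0,5): δ = 37.62°  ✓
  (0,6): δ = 76.67°  ·
  (0,7): δ = 128.49°  ·
  (1,2): δ = 138.76°  ·
  (1,3): δ = 86.97°  ·
  (1,4): δ = 40.42°  ✓
  (1,5): δ = 14.29°  ✓
  (1,6): δ = 24.76°  ✓
  (1,7): δ = 76.57°  ·
  (2,3): δ = 128.21°  ·
  (2,4): δ = 81.66°  ·
  (2,5): δ = 55.53°  ✓
  (2,6): δ = 16.48°  ✓
  (2,7): δ = 35.34°  ✓
  (3,4): δ = 133.46°  ·
  (3,5): δ = 107.33°  ·
  (3,6): δ = 68.28°  ·
  (3,7): δ = 16.46°  ✓
  (4,5): δ = 153.87°  ·
  (4,6): δ = 114.82°  ·
  (4,7): δ = 63.00°  ·
  (5,6): δ = 140.95°  ·
  (5,7): δ = 89.13°  ·
  (6,7): δ = 128.18°  ·
antipodal pairs: 10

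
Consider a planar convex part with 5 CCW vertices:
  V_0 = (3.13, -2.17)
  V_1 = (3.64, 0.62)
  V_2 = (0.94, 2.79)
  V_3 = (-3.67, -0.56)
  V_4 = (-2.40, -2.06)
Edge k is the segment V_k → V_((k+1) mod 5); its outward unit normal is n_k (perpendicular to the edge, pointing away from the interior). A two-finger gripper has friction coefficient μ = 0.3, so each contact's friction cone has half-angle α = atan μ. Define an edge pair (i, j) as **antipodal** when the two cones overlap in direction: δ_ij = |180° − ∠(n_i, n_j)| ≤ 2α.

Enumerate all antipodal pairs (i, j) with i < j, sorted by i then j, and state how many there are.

count = 1; pairs: (1,3)

α = atan 0.3 = 16.70°;  2α = 33.40°
n_0 = (+0.9837, -0.1798)
n_1 = (+0.6265, +0.7795)
n_2 = (-0.5879, +0.8090)
n_3 = (-0.7632, -0.6462)
n_4 = (-0.0199, -0.9998)
  (0,1): δ = 118.43°  ·
  (0,2): δ = 43.64°  ·
  (0,3): δ = 50.61°  ·
  (0,4): δ = 99.22°  ·
  (1,2): δ = 105.21°  ·
  (1,3): δ = 10.96°  ✓
  (1,4): δ = 37.65°  ·
  (2,3): δ = 85.75°  ·
  (2,4): δ = 37.14°  ·
  (3,4): δ = 131.39°  ·
antipodal pairs: 1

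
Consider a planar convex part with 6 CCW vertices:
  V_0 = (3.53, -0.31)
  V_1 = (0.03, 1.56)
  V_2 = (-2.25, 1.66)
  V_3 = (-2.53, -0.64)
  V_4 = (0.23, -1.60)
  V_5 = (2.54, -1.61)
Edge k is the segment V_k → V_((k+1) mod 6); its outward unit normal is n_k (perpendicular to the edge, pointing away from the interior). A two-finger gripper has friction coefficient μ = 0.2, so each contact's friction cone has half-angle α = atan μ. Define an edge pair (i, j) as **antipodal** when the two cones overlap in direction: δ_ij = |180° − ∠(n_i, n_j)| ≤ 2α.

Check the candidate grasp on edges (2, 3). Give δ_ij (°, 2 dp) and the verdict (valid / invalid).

α = atan 0.2 = 11.31°;  2α = 22.62°
edge 2: e_2 = (-0.28, -2.30);  n_2 = (-0.9927, +0.1208)
edge 3: e_3 = (+2.76, -0.96);  n_3 = (-0.3285, -0.9445)
∠(n_2, n_3) = 77.76°
δ = |180° − 77.76°| = 102.24°
102.24° > 2α = 22.62°  →  invalid

δ = 102.24°, invalid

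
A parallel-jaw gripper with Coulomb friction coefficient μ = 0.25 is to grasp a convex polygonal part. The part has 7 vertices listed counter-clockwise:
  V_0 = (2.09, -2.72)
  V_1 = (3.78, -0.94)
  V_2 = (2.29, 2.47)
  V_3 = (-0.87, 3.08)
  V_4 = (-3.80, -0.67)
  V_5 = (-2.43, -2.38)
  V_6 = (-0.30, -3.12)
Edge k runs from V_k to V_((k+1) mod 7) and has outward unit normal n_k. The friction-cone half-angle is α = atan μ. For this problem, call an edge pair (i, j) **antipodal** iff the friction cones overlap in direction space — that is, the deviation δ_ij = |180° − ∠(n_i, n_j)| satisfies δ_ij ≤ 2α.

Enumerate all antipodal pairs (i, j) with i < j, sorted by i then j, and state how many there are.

count = 4; pairs: (0,3), (1,4), (2,5), (2,6)

α = atan 0.25 = 14.04°;  2α = 28.07°
n_0 = (+0.7252, -0.6885)
n_1 = (+0.9163, +0.4004)
n_2 = (+0.1895, +0.9819)
n_3 = (-0.7880, +0.6157)
n_4 = (-0.7804, -0.6253)
n_5 = (-0.3282, -0.9446)
n_6 = (+0.1651, -0.9863)
  (0,1): δ = 112.88°  ·
  (0,2): δ = 57.41°  ·
  (0,3): δ = 5.51°  ✓
  (0,4): δ = 82.21°  ·
  (0,5): δ = 114.36°  ·
  (0,6): δ = 143.02°  ·
  (1,2): δ = 124.53°  ·
  (1,3): δ = 61.60°  ·
  (1,4): δ = 15.10°  ✓
  (1,5): δ = 47.24°  ·
  (1,6): δ = 75.90°  ·
  (2,3): δ = 117.08°  ·
  (2,4): δ = 40.37°  ·
  (2,5): δ = 8.23°  ✓
  (2,6): δ = 20.43°  ✓
  (3,4): δ = 103.30°  ·
  (3,5): δ = 71.16°  ·
  (3,6): δ = 42.50°  ·
  (4,5): δ = 147.86°  ·
  (4,6): δ = 119.20°  ·
  (5,6): δ = 151.34°  ·
antipodal pairs: 4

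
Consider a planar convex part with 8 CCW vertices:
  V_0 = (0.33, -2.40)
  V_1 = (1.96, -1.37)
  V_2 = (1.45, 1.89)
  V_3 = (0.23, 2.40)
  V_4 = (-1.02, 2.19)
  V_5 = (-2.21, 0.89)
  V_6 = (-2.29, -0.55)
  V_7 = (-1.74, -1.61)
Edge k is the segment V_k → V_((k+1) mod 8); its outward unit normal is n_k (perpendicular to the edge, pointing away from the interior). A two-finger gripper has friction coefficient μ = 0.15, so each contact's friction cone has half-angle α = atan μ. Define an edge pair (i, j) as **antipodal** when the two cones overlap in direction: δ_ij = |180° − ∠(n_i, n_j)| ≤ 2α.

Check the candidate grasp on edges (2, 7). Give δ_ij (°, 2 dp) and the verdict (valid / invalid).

δ = 1.80°, valid

α = atan 0.15 = 8.53°;  2α = 17.06°
edge 2: e_2 = (-1.22, +0.51);  n_2 = (+0.3857, +0.9226)
edge 7: e_7 = (+2.07, -0.79);  n_7 = (-0.3566, -0.9343)
∠(n_2, n_7) = 178.20°
δ = |180° − 178.20°| = 1.80°
1.80° ≤ 2α = 17.06°  →  valid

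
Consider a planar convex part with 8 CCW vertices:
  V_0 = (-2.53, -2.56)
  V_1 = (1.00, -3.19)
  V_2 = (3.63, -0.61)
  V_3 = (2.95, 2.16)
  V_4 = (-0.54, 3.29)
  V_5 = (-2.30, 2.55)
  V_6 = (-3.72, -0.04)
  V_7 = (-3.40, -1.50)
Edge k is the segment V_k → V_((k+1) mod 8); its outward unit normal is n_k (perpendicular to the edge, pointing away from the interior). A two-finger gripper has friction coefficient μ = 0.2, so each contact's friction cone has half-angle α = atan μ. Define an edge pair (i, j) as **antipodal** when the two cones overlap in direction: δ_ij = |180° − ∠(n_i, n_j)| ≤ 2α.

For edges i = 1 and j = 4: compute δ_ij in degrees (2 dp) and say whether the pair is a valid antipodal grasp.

δ = 21.65°, valid

α = atan 0.2 = 11.31°;  2α = 22.62°
edge 1: e_1 = (+2.63, +2.58);  n_1 = (+0.7003, -0.7139)
edge 4: e_4 = (-1.76, -0.74);  n_4 = (-0.3876, +0.9218)
∠(n_1, n_4) = 158.35°
δ = |180° − 158.35°| = 21.65°
21.65° ≤ 2α = 22.62°  →  valid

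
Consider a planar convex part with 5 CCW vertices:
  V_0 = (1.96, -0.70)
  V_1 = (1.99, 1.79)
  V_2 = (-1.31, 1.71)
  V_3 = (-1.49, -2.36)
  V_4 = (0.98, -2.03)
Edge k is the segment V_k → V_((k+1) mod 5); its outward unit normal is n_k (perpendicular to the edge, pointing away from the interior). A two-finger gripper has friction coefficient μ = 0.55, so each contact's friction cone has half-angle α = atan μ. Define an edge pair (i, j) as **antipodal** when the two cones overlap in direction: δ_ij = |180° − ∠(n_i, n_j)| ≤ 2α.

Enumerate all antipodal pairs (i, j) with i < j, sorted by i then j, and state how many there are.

α = atan 0.55 = 28.81°;  2α = 57.62°
n_0 = (+0.9999, -0.0120)
n_1 = (-0.0242, +0.9997)
n_2 = (-0.9990, +0.0442)
n_3 = (+0.1324, -0.9912)
n_4 = (+0.8051, -0.5932)
  (0,1): δ = 87.92°  ·
  (0,2): δ = 1.84°  ✓
  (0,3): δ = 98.30°  ·
  (0,4): δ = 144.31°  ·
  (1,2): δ = 93.92°  ·
  (1,3): δ = 6.22°  ✓
  (1,4): δ = 52.23°  ✓
  (2,3): δ = 79.86°  ·
  (2,4): δ = 33.85°  ✓
  (3,4): δ = 133.99°  ·
antipodal pairs: 4

count = 4; pairs: (0,2), (1,3), (1,4), (2,4)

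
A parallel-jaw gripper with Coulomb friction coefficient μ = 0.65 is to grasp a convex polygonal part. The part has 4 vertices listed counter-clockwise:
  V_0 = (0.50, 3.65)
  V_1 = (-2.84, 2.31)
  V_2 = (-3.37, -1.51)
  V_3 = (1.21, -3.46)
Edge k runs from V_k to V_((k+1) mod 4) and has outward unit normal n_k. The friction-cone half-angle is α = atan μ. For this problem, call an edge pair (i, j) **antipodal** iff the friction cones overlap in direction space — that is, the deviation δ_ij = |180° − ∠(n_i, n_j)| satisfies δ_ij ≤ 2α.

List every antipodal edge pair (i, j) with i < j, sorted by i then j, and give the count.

count = 3; pairs: (0,2), (1,3), (2,3)

α = atan 0.65 = 33.02°;  2α = 66.05°
n_0 = (-0.3723, +0.9281)
n_1 = (-0.9905, +0.1374)
n_2 = (-0.3917, -0.9201)
n_3 = (+0.9951, +0.0994)
  (0,1): δ = 119.76°  ·
  (0,2): δ = 44.92°  ✓
  (0,3): δ = 73.84°  ·
  (1,2): δ = 105.16°  ·
  (1,3): δ = 13.60°  ✓
  (2,3): δ = 61.23°  ✓
antipodal pairs: 3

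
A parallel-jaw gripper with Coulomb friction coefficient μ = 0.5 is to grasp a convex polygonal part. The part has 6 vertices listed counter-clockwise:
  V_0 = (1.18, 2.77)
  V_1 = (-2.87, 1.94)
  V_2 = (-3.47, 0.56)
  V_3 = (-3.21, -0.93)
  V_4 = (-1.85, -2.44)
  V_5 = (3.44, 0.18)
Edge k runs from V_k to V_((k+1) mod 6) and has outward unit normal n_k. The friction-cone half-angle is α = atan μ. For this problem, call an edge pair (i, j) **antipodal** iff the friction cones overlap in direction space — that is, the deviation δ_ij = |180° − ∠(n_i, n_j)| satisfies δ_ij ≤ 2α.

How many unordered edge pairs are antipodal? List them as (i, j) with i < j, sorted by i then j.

α = atan 0.5 = 26.57°;  2α = 53.13°
n_0 = (-0.2008, +0.9796)
n_1 = (-0.9171, +0.3987)
n_2 = (-0.9851, -0.1719)
n_3 = (-0.7430, -0.6692)
n_4 = (+0.4438, -0.8961)
n_5 = (+0.7535, +0.6575)
  (0,1): δ = 125.08°  ·
  (0,2): δ = 91.68°  ·
  (0,3): δ = 59.57°  ·
  (0,4): δ = 14.77°  ✓
  (0,5): δ = 119.53°  ·
  (1,2): δ = 146.60°  ·
  (1,3): δ = 114.49°  ·
  (1,4): δ = 40.15°  ✓
  (1,5): δ = 64.61°  ·
  (2,3): δ = 147.89°  ·
  (2,4): δ = 73.55°  ·
  (2,5): δ = 31.21°  ✓
  (3,4): δ = 105.66°  ·
  (3,5): δ = 0.90°  ✓
  (4,5): δ = 75.24°  ·
antipodal pairs: 4

count = 4; pairs: (0,4), (1,4), (2,5), (3,5)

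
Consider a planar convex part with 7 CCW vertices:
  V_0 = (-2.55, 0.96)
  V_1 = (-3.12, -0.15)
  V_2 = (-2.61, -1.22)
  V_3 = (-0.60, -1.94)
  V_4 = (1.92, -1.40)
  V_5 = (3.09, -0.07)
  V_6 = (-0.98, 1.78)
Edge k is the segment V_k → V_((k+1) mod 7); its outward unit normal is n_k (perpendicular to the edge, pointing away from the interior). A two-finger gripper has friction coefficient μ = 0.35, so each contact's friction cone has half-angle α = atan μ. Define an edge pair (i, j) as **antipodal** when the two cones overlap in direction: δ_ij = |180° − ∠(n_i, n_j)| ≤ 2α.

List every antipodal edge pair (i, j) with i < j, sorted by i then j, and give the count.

α = atan 0.35 = 19.29°;  2α = 38.58°
n_0 = (-0.8896, +0.4568)
n_1 = (-0.9027, -0.4303)
n_2 = (-0.3372, -0.9414)
n_3 = (+0.2095, -0.9778)
n_4 = (+0.7508, -0.6605)
n_5 = (+0.4138, +0.9104)
n_6 = (-0.4630, +0.8864)
  (0,1): δ = 127.33°  ·
  (0,2): δ = 82.53°  ·
  (0,3): δ = 50.72°  ·
  (0,4): δ = 14.16°  ✓
  (0,5): δ = 92.74°  ·
  (0,6): δ = 144.76°  ·
  (1,2): δ = 135.19°  ·
  (1,3): δ = 103.39°  ·
  (1,4): δ = 66.82°  ·
  (1,5): δ = 40.07°  ·
  (1,6): δ = 92.09°  ·
  (2,3): δ = 148.20°  ·
  (2,4): δ = 111.63°  ·
  (2,5): δ = 4.74°  ✓
  (2,6): δ = 47.29°  ·
  (3,4): δ = 143.43°  ·
  (3,5): δ = 36.54°  ✓
  (3,6): δ = 15.48°  ✓
  (4,5): δ = 73.11°  ·
  (4,6): δ = 21.08°  ✓
  (5,6): δ = 127.98°  ·
antipodal pairs: 5

count = 5; pairs: (0,4), (2,5), (3,5), (3,6), (4,6)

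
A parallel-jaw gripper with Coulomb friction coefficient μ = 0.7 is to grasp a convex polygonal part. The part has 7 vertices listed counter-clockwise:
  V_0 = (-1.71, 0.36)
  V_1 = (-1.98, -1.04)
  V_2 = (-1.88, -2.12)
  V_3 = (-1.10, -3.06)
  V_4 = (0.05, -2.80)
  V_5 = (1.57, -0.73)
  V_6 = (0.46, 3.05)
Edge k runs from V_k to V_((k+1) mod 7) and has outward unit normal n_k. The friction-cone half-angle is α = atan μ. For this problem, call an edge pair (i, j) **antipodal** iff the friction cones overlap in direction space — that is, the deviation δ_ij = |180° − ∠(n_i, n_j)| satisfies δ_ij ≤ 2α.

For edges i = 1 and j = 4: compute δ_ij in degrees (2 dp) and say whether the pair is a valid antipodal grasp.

δ = 41.58°, valid

α = atan 0.7 = 34.99°;  2α = 69.98°
edge 1: e_1 = (+0.10, -1.08);  n_1 = (-0.9957, -0.0922)
edge 4: e_4 = (+1.52, +2.07);  n_4 = (+0.8060, -0.5919)
∠(n_1, n_4) = 138.42°
δ = |180° − 138.42°| = 41.58°
41.58° ≤ 2α = 69.98°  →  valid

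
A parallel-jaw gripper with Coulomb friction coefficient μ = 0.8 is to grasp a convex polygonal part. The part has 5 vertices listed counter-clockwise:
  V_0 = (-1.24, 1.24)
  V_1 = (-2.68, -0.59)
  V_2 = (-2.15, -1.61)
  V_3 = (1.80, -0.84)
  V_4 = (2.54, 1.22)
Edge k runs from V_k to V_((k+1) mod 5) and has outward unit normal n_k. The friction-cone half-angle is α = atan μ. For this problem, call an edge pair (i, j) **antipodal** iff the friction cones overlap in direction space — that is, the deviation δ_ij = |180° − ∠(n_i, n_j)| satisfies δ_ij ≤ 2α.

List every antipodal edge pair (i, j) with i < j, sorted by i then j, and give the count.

count = 6; pairs: (0,2), (0,3), (1,3), (1,4), (2,4), (3,4)

α = atan 0.8 = 38.66°;  2α = 77.32°
n_0 = (-0.7859, +0.6184)
n_1 = (-0.8874, -0.4611)
n_2 = (+0.1913, -0.9815)
n_3 = (+0.9411, -0.3381)
n_4 = (+0.0053, +1.0000)
  (0,1): δ = 114.34°  ·
  (0,2): δ = 40.77°  ✓
  (0,3): δ = 18.44°  ✓
  (0,4): δ = 127.90°  ·
  (1,2): δ = 106.43°  ·
  (1,3): δ = 47.22°  ✓
  (1,4): δ = 62.24°  ✓
  (2,3): δ = 120.79°  ·
  (2,4): δ = 11.33°  ✓
  (3,4): δ = 70.54°  ✓
antipodal pairs: 6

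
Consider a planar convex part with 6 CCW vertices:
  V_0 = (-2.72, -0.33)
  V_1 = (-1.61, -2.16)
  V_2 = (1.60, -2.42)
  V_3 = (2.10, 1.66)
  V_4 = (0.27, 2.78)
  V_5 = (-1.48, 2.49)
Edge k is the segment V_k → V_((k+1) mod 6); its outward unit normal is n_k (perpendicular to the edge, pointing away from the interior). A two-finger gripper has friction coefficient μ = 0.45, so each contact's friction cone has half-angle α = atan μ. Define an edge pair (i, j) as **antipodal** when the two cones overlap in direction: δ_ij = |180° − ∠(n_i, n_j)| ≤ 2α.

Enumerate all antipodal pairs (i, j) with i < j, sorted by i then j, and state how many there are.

α = atan 0.45 = 24.23°;  2α = 48.46°
n_0 = (-0.8550, -0.5186)
n_1 = (-0.0807, -0.9967)
n_2 = (+0.9926, -0.1216)
n_3 = (+0.5220, +0.8529)
n_4 = (-0.1635, +0.9865)
n_5 = (-0.9154, +0.4025)
  (0,1): δ = 125.87°  ·
  (0,2): δ = 38.23°  ✓
  (0,3): δ = 27.29°  ✓
  (0,4): δ = 68.17°  ·
  (0,5): δ = 125.02°  ·
  (1,2): δ = 92.36°  ·
  (1,3): δ = 26.84°  ✓
  (1,4): δ = 14.04°  ✓
  (1,5): δ = 70.89°  ·
  (2,3): δ = 114.48°  ·
  (2,4): δ = 73.60°  ·
  (2,5): δ = 16.75°  ✓
  (3,4): δ = 139.12°  ·
  (3,5): δ = 82.27°  ·
  (4,5): δ = 123.15°  ·
antipodal pairs: 5

count = 5; pairs: (0,2), (0,3), (1,3), (1,4), (2,5)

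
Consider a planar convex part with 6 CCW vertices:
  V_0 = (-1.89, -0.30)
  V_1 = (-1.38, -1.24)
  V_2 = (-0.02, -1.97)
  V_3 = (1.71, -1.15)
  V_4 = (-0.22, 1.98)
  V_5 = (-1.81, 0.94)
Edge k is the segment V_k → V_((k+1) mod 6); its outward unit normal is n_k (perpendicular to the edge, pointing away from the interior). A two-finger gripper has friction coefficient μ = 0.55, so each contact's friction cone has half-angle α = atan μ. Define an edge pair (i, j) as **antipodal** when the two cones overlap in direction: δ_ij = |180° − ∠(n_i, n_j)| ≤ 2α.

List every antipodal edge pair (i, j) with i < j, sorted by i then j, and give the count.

α = atan 0.55 = 28.81°;  2α = 57.62°
n_0 = (-0.8790, -0.4769)
n_1 = (-0.4729, -0.8811)
n_2 = (+0.4283, -0.9036)
n_3 = (+0.8512, +0.5249)
n_4 = (-0.5474, +0.8369)
n_5 = (-0.9979, +0.0644)
  (0,1): δ = 146.71°  ·
  (0,2): δ = 93.12°  ·
  (0,3): δ = 3.18°  ✓
  (0,4): δ = 94.71°  ·
  (0,5): δ = 147.83°  ·
  (1,2): δ = 126.41°  ·
  (1,3): δ = 30.12°  ✓
  (1,4): δ = 61.41°  ·
  (1,5): δ = 114.53°  ·
  (2,3): δ = 83.70°  ·
  (2,4): δ = 7.83°  ✓
  (2,5): δ = 60.95°  ·
  (3,4): δ = 88.47°  ·
  (3,5): δ = 35.35°  ✓
  (4,5): δ = 126.88°  ·
antipodal pairs: 4

count = 4; pairs: (0,3), (1,3), (2,4), (3,5)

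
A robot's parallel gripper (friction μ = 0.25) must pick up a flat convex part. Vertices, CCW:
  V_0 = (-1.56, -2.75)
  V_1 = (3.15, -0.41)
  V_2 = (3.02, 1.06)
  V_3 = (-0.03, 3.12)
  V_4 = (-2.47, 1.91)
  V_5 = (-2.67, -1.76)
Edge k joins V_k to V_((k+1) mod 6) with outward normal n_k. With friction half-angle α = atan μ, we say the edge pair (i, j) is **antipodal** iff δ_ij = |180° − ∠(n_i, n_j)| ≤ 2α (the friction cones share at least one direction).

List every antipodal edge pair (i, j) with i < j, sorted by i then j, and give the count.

count = 3; pairs: (0,3), (1,4), (2,5)

α = atan 0.25 = 14.04°;  2α = 28.07°
n_0 = (+0.4449, -0.8956)
n_1 = (+0.9961, +0.0881)
n_2 = (+0.5597, +0.8287)
n_3 = (-0.4443, +0.8959)
n_4 = (-0.9985, +0.0544)
n_5 = (-0.6656, -0.7463)
  (0,1): δ = 111.37°  ·
  (0,2): δ = 60.45°  ·
  (0,3): δ = 0.04°  ✓
  (0,4): δ = 60.46°  ·
  (0,5): δ = 111.85°  ·
  (1,2): δ = 129.09°  ·
  (1,3): δ = 68.68°  ·
  (1,4): δ = 8.17°  ✓
  (1,5): δ = 43.22°  ·
  (2,3): δ = 119.59°  ·
  (2,4): δ = 59.08°  ·
  (2,5): δ = 7.69°  ✓
  (3,4): δ = 119.50°  ·
  (3,5): δ = 68.11°  ·
  (4,5): δ = 128.61°  ·
antipodal pairs: 3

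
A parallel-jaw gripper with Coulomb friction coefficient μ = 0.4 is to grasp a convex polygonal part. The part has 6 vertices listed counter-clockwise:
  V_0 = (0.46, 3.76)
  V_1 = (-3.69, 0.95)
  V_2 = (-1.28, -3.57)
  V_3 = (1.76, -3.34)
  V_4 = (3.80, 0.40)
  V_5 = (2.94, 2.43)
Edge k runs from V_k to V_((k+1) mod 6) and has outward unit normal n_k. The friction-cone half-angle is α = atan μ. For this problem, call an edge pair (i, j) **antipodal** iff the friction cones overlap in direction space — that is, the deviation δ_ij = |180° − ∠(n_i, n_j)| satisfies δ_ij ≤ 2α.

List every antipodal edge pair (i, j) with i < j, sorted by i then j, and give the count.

α = atan 0.4 = 21.80°;  2α = 43.60°
n_0 = (-0.5607, +0.8280)
n_1 = (-0.8824, -0.4705)
n_2 = (+0.0754, -0.9972)
n_3 = (+0.8779, -0.4789)
n_4 = (+0.9208, +0.3901)
n_5 = (+0.4726, +0.8813)
  (0,1): δ = 96.04°  ·
  (0,2): δ = 29.78°  ✓
  (0,3): δ = 27.29°  ✓
  (0,4): δ = 78.86°  ·
  (0,5): δ = 117.69°  ·
  (1,2): δ = 113.74°  ·
  (1,3): δ = 56.68°  ·
  (1,4): δ = 5.11°  ✓
  (1,5): δ = 33.73°  ✓
  (2,3): δ = 122.94°  ·
  (2,4): δ = 71.37°  ·
  (2,5): δ = 32.53°  ✓
  (3,4): δ = 128.43°  ·
  (3,5): δ = 89.59°  ·
  (4,5): δ = 141.16°  ·
antipodal pairs: 5

count = 5; pairs: (0,2), (0,3), (1,4), (1,5), (2,5)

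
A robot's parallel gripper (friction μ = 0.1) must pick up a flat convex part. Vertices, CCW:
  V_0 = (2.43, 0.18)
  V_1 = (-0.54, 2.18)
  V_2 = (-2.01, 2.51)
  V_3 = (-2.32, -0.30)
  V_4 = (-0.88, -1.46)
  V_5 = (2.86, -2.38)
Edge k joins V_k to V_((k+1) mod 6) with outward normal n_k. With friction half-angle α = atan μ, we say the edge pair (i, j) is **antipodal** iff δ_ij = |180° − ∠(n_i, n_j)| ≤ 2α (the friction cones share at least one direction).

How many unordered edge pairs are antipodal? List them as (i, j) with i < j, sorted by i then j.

count = 2; pairs: (0,3), (1,4)

α = atan 0.1 = 5.71°;  2α = 11.42°
n_0 = (+0.5586, +0.8295)
n_1 = (+0.2190, +0.9757)
n_2 = (-0.9940, +0.1097)
n_3 = (-0.6273, -0.7788)
n_4 = (-0.2389, -0.9711)
n_5 = (+0.9862, +0.1656)
  (0,1): δ = 158.70°  ·
  (0,2): δ = 62.34°  ·
  (0,3): δ = 4.90°  ✓
  (0,4): δ = 20.14°  ·
  (0,5): δ = 133.49°  ·
  (1,2): δ = 83.64°  ·
  (1,3): δ = 26.20°  ·
  (1,4): δ = 1.17°  ✓
  (1,5): δ = 112.19°  ·
  (2,3): δ = 122.56°  ·
  (2,4): δ = 97.52°  ·
  (2,5): δ = 15.83°  ·
  (3,4): δ = 154.97°  ·
  (3,5): δ = 41.61°  ·
  (4,5): δ = 66.65°  ·
antipodal pairs: 2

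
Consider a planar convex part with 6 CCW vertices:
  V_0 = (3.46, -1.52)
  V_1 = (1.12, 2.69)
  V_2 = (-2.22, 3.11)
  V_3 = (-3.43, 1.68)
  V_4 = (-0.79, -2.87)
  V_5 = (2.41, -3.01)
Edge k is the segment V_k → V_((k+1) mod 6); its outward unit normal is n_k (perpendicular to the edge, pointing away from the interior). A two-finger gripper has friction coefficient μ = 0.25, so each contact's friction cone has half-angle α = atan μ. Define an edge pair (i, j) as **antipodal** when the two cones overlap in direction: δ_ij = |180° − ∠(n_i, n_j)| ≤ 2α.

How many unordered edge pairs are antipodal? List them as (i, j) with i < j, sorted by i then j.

α = atan 0.25 = 14.04°;  2α = 28.07°
n_0 = (+0.8741, +0.4858)
n_1 = (+0.1248, +0.9922)
n_2 = (-0.7634, +0.6459)
n_3 = (-0.8649, -0.5019)
n_4 = (-0.0437, -0.9990)
n_5 = (+0.8174, -0.5760)
  (0,1): δ = 126.23°  ·
  (0,2): δ = 69.30°  ·
  (0,3): δ = 1.06°  ✓
  (0,4): δ = 58.43°  ·
  (0,5): δ = 115.76°  ·
  (1,2): δ = 123.07°  ·
  (1,3): δ = 52.71°  ·
  (1,4): δ = 4.66°  ✓
  (1,5): δ = 61.99°  ·
  (2,3): δ = 109.64°  ·
  (2,4): δ = 52.27°  ·
  (2,5): δ = 5.06°  ✓
  (3,4): δ = 122.63°  ·
  (3,5): δ = 65.30°  ·
  (4,5): δ = 122.67°  ·
antipodal pairs: 3

count = 3; pairs: (0,3), (1,4), (2,5)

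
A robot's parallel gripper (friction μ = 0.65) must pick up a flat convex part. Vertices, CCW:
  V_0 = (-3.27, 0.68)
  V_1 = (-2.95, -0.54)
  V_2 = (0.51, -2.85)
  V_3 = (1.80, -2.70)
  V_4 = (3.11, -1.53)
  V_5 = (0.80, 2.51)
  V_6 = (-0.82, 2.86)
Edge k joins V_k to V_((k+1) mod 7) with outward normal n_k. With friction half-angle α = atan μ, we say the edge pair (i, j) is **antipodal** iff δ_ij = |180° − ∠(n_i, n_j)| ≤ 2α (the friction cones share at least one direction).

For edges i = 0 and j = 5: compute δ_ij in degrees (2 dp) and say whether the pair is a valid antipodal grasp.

α = atan 0.65 = 33.02°;  2α = 66.05°
edge 0: e_0 = (+0.32, -1.22);  n_0 = (-0.9673, -0.2537)
edge 5: e_5 = (-1.62, +0.35);  n_5 = (+0.2112, +0.9774)
∠(n_0, n_5) = 116.89°
δ = |180° − 116.89°| = 63.11°
63.11° ≤ 2α = 66.05°  →  valid

δ = 63.11°, valid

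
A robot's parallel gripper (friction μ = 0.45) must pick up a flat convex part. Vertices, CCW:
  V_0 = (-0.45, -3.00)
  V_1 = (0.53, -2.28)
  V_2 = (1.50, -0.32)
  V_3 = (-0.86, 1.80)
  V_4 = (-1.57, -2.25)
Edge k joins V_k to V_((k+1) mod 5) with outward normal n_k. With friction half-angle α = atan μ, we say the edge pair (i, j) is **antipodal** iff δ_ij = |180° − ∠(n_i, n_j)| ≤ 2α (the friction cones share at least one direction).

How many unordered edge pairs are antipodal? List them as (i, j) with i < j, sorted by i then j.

count = 3; pairs: (0,3), (1,3), (2,4)

α = atan 0.45 = 24.23°;  2α = 48.46°
n_0 = (+0.5921, -0.8059)
n_1 = (+0.8962, -0.4436)
n_2 = (+0.6683, +0.7439)
n_3 = (-0.9850, +0.1727)
n_4 = (-0.5564, -0.8309)
  (0,1): δ = 152.64°  ·
  (0,2): δ = 78.24°  ·
  (0,3): δ = 43.75°  ✓
  (0,4): δ = 109.89°  ·
  (1,2): δ = 105.60°  ·
  (1,3): δ = 16.39°  ✓
  (1,4): δ = 82.52°  ·
  (2,3): δ = 58.01°  ·
  (2,4): δ = 8.13°  ✓
  (3,4): δ = 113.86°  ·
antipodal pairs: 3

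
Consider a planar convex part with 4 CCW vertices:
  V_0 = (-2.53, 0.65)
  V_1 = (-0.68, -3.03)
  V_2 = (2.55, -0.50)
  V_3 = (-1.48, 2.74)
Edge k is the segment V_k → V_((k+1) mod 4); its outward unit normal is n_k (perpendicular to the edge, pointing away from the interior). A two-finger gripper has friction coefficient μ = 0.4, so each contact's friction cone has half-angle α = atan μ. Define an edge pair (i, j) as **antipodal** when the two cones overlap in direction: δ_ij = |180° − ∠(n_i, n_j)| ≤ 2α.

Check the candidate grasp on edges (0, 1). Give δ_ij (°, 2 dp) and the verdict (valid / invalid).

α = atan 0.4 = 21.80°;  2α = 43.60°
edge 0: e_0 = (+1.85, -3.68);  n_0 = (-0.8935, -0.4492)
edge 1: e_1 = (+3.23, +2.53);  n_1 = (+0.6166, -0.7872)
∠(n_0, n_1) = 101.38°
δ = |180° − 101.38°| = 78.62°
78.62° > 2α = 43.60°  →  invalid

δ = 78.62°, invalid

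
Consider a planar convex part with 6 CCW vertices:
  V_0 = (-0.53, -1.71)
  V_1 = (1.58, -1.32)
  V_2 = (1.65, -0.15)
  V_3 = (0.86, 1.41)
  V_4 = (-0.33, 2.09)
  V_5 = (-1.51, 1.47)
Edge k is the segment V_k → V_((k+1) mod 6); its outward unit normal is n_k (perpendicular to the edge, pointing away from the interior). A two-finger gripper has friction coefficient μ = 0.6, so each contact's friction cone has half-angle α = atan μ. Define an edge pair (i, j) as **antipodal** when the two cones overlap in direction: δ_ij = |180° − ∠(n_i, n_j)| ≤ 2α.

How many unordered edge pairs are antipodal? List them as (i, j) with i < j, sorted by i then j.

α = atan 0.6 = 30.96°;  2α = 61.93°
n_0 = (+0.1818, -0.9833)
n_1 = (+0.9982, -0.0597)
n_2 = (+0.8921, +0.4518)
n_3 = (+0.4961, +0.8682)
n_4 = (-0.4651, +0.8852)
n_5 = (-0.9556, -0.2945)
  (0,1): δ = 103.90°  ·
  (0,2): δ = 73.61°  ·
  (0,3): δ = 40.22°  ✓
  (0,4): δ = 17.25°  ✓
  (0,5): δ = 96.66°  ·
  (1,2): δ = 149.72°  ·
  (1,3): δ = 116.32°  ·
  (1,4): δ = 58.86°  ✓
  (1,5): δ = 20.55°  ✓
  (2,3): δ = 146.60°  ·
  (2,4): δ = 89.14°  ·
  (2,5): δ = 9.73°  ✓
  (3,4): δ = 122.54°  ·
  (3,5): δ = 43.13°  ✓
  (4,5): δ = 100.59°  ·
antipodal pairs: 6

count = 6; pairs: (0,3), (0,4), (1,4), (1,5), (2,5), (3,5)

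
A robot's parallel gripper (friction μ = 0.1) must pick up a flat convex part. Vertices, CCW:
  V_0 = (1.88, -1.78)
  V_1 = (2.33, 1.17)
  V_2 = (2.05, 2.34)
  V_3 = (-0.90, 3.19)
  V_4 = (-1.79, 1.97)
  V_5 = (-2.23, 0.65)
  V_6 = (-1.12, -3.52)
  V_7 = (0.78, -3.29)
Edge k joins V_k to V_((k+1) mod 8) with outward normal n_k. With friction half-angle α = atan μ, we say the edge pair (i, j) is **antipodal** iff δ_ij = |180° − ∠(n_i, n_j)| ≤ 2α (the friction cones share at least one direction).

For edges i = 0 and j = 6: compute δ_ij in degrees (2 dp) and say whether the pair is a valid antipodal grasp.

δ = 105.58°, invalid

α = atan 0.1 = 5.71°;  2α = 11.42°
edge 0: e_0 = (+0.45, +2.95);  n_0 = (+0.9886, -0.1508)
edge 6: e_6 = (+1.90, +0.23);  n_6 = (+0.1202, -0.9928)
∠(n_0, n_6) = 74.42°
δ = |180° − 74.42°| = 105.58°
105.58° > 2α = 11.42°  →  invalid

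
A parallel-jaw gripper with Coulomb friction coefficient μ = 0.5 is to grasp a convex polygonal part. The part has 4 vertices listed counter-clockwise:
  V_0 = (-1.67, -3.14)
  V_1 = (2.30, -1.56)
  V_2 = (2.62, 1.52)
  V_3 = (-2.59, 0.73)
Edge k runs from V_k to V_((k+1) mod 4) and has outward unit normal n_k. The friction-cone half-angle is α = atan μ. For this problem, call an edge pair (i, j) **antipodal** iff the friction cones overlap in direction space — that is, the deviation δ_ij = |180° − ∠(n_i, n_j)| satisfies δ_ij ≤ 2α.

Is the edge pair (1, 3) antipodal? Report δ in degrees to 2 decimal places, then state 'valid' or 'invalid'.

α = atan 0.5 = 26.57°;  2α = 53.13°
edge 1: e_1 = (+0.32, +3.08);  n_1 = (+0.9946, -0.1033)
edge 3: e_3 = (+0.92, -3.87);  n_3 = (-0.9729, -0.2313)
∠(n_1, n_3) = 160.70°
δ = |180° − 160.70°| = 19.30°
19.30° ≤ 2α = 53.13°  →  valid

δ = 19.30°, valid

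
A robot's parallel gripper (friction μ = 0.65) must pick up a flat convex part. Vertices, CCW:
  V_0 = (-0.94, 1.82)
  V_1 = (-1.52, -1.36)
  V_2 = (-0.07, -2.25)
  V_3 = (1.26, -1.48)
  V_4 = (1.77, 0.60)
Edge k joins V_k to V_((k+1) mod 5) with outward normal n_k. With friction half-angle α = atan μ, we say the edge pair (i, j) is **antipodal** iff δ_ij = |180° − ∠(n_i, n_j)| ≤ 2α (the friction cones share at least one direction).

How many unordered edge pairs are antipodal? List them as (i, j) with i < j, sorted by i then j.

count = 4; pairs: (0,2), (0,3), (1,4), (2,4)

α = atan 0.65 = 33.02°;  2α = 66.05°
n_0 = (-0.9838, +0.1794)
n_1 = (-0.5231, -0.8523)
n_2 = (+0.5010, -0.8654)
n_3 = (+0.9712, -0.2381)
n_4 = (+0.4105, +0.9119)
  (0,1): δ = 111.20°  ·
  (0,2): δ = 49.59°  ✓
  (0,3): δ = 3.44°  ✓
  (0,4): δ = 76.10°  ·
  (1,2): δ = 118.39°  ·
  (1,3): δ = 72.24°  ·
  (1,4): δ = 7.30°  ✓
  (2,3): δ = 133.85°  ·
  (2,4): δ = 54.31°  ✓
  (3,4): δ = 100.46°  ·
antipodal pairs: 4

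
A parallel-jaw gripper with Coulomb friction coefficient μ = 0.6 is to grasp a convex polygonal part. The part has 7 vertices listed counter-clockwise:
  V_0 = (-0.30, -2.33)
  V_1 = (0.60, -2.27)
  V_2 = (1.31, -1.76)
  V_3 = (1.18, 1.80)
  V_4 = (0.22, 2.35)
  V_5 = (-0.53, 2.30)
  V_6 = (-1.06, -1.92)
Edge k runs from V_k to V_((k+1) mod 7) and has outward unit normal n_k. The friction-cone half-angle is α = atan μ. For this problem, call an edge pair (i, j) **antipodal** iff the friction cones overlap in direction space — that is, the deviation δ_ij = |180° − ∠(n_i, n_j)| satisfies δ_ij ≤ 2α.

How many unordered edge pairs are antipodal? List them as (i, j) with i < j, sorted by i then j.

α = atan 0.6 = 30.96°;  2α = 61.93°
n_0 = (+0.0665, -0.9978)
n_1 = (+0.5834, -0.8122)
n_2 = (+0.9993, +0.0365)
n_3 = (+0.4971, +0.8677)
n_4 = (-0.0665, +0.9978)
n_5 = (-0.9922, +0.1246)
n_6 = (-0.4748, -0.8801)
  (0,1): δ = 148.12°  ·
  (0,2): δ = 91.72°  ·
  (0,3): δ = 33.62°  ✓
  (0,4): δ = 0.00°  ✓
  (0,5): δ = 79.03°  ·
  (0,6): δ = 147.84°  ·
  (1,2): δ = 123.60°  ·
  (1,3): δ = 65.50°  ·
  (1,4): δ = 31.88°  ✓
  (1,5): δ = 47.15°  ✓
  (1,6): δ = 115.96°  ·
  (2,3): δ = 121.90°  ·
  (2,4): δ = 88.28°  ·
  (2,5): δ = 9.25°  ✓
  (2,6): δ = 59.56°  ✓
  (3,4): δ = 146.38°  ·
  (3,5): δ = 67.35°  ·
  (3,6): δ = 1.46°  ✓
  (4,5): δ = 100.97°  ·
  (4,6): δ = 32.16°  ✓
  (5,6): δ = 111.19°  ·
antipodal pairs: 8

count = 8; pairs: (0,3), (0,4), (1,4), (1,5), (2,5), (2,6), (3,6), (4,6)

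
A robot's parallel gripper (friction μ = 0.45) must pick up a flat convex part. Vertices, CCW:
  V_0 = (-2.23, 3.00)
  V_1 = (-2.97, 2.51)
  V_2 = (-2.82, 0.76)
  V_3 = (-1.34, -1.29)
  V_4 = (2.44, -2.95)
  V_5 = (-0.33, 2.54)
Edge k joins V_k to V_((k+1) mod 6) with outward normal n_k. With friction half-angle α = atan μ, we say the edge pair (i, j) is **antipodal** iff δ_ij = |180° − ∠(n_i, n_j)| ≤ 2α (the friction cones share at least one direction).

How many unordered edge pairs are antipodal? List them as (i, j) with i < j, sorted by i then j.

count = 5; pairs: (1,4), (2,4), (2,5), (3,4), (3,5)

α = atan 0.45 = 24.23°;  2α = 48.46°
n_0 = (-0.5521, +0.8338)
n_1 = (-0.9963, -0.0854)
n_2 = (-0.8108, -0.5853)
n_3 = (-0.4021, -0.9156)
n_4 = (+0.8928, +0.4505)
n_5 = (+0.2353, +0.9719)
  (0,1): δ = 118.61°  ·
  (0,2): δ = 87.68°  ·
  (0,3): δ = 57.22°  ·
  (0,4): δ = 83.26°  ·
  (0,5): δ = 132.88°  ·
  (1,2): δ = 149.07°  ·
  (1,3): δ = 118.61°  ·
  (1,4): δ = 21.87°  ✓
  (1,5): δ = 71.49°  ·
  (2,3): δ = 149.54°  ·
  (2,4): δ = 9.05°  ✓
  (2,5): δ = 40.56°  ✓
  (3,4): δ = 39.52°  ✓
  (3,5): δ = 10.10°  ✓
  (4,5): δ = 130.38°  ·
antipodal pairs: 5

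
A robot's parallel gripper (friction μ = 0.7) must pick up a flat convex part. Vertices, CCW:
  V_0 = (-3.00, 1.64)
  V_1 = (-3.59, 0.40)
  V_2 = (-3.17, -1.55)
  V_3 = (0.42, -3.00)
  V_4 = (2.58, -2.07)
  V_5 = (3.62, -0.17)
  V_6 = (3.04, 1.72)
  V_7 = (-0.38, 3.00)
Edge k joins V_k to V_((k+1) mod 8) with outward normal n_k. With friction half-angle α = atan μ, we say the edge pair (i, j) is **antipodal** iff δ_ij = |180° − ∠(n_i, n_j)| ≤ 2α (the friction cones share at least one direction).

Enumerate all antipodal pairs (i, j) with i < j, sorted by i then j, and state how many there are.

α = atan 0.7 = 34.99°;  2α = 69.98°
n_0 = (-0.9030, +0.4297)
n_1 = (-0.9776, -0.2106)
n_2 = (-0.3745, -0.9272)
n_3 = (+0.3955, -0.9185)
n_4 = (+0.8772, -0.4801)
n_5 = (+0.9560, +0.2934)
n_6 = (+0.3505, +0.9366)
n_7 = (-0.4607, +0.8875)
  (0,1): δ = 142.40°  ·
  (0,2): δ = 86.55°  ·
  (0,3): δ = 41.26°  ✓
  (0,4): δ = 3.25°  ✓
  (0,5): δ = 42.51°  ✓
  (0,6): δ = 94.93°  ·
  (0,7): δ = 142.88°  ·
  (1,2): δ = 124.15°  ·
  (1,3): δ = 78.86°  ·
  (1,4): δ = 40.85°  ✓
  (1,5): δ = 4.91°  ✓
  (1,6): δ = 57.33°  ✓
  (1,7): δ = 105.28°  ·
  (2,3): δ = 134.71°  ·
  (2,4): δ = 96.70°  ·
  (2,5): δ = 50.95°  ✓
  (2,6): δ = 1.47°  ✓
  (2,7): δ = 49.43°  ✓
  (3,4): δ = 141.99°  ·
  (3,5): δ = 96.23°  ·
  (3,6): δ = 43.81°  ✓
  (3,7): δ = 4.14°  ✓
  (4,5): δ = 134.24°  ·
  (4,6): δ = 81.82°  ·
  (4,7): δ = 33.87°  ✓
  (5,6): δ = 127.58°  ·
  (5,7): δ = 79.63°  ·
  (6,7): δ = 132.05°  ·
antipodal pairs: 12

count = 12; pairs: (0,3), (0,4), (0,5), (1,4), (1,5), (1,6), (2,5), (2,6), (2,7), (3,6), (3,7), (4,7)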